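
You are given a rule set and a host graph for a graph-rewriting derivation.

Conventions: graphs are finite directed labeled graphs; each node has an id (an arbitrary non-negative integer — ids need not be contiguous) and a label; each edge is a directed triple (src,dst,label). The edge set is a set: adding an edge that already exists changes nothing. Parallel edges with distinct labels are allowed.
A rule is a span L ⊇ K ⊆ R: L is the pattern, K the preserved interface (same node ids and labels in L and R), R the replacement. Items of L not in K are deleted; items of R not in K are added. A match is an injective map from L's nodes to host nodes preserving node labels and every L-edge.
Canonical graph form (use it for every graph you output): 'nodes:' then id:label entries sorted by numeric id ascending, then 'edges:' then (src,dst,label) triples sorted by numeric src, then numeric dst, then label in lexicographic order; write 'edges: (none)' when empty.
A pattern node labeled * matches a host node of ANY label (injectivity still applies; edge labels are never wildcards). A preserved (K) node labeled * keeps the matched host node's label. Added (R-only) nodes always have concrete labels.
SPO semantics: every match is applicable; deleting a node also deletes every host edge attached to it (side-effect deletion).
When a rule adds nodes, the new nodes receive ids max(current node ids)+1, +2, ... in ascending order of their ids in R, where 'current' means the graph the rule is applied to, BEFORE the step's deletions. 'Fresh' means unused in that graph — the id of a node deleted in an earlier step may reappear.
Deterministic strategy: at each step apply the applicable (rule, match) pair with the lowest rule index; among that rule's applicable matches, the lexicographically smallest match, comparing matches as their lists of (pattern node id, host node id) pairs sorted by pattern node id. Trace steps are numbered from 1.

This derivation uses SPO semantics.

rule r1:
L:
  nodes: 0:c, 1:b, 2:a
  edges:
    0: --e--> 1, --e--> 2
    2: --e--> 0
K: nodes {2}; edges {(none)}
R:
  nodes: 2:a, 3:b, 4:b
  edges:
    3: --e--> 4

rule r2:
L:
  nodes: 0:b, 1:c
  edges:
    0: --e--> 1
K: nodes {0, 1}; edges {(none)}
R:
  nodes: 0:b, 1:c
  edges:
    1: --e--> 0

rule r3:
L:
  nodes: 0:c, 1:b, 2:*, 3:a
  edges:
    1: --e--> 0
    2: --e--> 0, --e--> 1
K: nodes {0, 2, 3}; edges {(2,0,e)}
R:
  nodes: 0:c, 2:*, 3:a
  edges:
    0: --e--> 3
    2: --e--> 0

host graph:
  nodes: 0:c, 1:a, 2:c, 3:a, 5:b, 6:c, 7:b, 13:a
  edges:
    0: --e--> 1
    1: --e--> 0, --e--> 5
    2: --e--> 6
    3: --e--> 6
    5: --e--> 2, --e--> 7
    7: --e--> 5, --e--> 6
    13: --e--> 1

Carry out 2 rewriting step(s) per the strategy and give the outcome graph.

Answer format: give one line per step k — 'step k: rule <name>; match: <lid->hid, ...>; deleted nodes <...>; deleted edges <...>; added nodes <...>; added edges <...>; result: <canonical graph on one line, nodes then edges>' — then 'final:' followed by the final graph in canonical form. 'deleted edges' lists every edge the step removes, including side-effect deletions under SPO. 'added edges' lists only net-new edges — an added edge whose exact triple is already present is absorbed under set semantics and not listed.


step 1: rule r2; match: 0->5, 1->2; deleted nodes (none); deleted edges (5,2,e); added nodes (none); added edges (2,5,e); result: nodes: 0:c, 1:a, 2:c, 3:a, 5:b, 6:c, 7:b, 13:a edges: (0,1,e); (1,0,e); (1,5,e); (2,5,e); (2,6,e); (3,6,e); (5,7,e); (7,5,e); (7,6,e); (13,1,e)
step 2: rule r2; match: 0->7, 1->6; deleted nodes (none); deleted edges (7,6,e); added nodes (none); added edges (6,7,e); result: nodes: 0:c, 1:a, 2:c, 3:a, 5:b, 6:c, 7:b, 13:a edges: (0,1,e); (1,0,e); (1,5,e); (2,5,e); (2,6,e); (3,6,e); (5,7,e); (6,7,e); (7,5,e); (13,1,e)
final:
nodes: 0:c, 1:a, 2:c, 3:a, 5:b, 6:c, 7:b, 13:a
edges: (0,1,e); (1,0,e); (1,5,e); (2,5,e); (2,6,e); (3,6,e); (5,7,e); (6,7,e); (7,5,e); (13,1,e)


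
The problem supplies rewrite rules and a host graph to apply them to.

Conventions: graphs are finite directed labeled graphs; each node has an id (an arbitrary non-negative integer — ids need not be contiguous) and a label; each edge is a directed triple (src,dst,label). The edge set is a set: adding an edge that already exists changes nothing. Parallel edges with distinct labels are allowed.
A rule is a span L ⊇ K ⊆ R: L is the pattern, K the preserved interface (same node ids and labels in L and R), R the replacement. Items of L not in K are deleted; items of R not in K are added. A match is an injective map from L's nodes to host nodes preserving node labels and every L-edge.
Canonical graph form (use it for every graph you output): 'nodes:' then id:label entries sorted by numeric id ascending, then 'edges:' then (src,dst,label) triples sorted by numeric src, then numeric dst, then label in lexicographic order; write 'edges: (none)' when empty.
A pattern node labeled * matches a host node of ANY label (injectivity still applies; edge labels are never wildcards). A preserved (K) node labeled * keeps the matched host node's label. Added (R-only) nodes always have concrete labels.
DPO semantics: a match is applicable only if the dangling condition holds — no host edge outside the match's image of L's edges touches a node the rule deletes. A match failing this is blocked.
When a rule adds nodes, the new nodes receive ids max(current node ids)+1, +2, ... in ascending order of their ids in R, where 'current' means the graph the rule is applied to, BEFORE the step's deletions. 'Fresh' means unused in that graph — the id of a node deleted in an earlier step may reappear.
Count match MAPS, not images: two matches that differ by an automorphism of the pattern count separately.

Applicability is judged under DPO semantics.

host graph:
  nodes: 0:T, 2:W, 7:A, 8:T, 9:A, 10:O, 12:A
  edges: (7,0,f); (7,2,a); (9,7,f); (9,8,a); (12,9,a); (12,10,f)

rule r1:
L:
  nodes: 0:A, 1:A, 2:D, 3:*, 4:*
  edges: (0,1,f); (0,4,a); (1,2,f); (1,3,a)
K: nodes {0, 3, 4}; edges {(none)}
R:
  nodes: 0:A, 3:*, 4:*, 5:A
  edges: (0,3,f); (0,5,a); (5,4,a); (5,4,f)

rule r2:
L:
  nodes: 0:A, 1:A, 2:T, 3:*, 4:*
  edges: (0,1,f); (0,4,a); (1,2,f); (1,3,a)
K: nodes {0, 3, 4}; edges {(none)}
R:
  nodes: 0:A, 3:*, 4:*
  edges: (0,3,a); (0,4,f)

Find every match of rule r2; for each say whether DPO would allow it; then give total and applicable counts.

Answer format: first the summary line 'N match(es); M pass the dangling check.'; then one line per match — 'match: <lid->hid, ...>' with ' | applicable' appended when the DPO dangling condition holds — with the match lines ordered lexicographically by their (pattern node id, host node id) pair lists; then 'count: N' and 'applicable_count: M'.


1 match(es); 1 pass the dangling check.
match: 0->9, 1->7, 2->0, 3->2, 4->8 | applicable
count: 1
applicable_count: 1


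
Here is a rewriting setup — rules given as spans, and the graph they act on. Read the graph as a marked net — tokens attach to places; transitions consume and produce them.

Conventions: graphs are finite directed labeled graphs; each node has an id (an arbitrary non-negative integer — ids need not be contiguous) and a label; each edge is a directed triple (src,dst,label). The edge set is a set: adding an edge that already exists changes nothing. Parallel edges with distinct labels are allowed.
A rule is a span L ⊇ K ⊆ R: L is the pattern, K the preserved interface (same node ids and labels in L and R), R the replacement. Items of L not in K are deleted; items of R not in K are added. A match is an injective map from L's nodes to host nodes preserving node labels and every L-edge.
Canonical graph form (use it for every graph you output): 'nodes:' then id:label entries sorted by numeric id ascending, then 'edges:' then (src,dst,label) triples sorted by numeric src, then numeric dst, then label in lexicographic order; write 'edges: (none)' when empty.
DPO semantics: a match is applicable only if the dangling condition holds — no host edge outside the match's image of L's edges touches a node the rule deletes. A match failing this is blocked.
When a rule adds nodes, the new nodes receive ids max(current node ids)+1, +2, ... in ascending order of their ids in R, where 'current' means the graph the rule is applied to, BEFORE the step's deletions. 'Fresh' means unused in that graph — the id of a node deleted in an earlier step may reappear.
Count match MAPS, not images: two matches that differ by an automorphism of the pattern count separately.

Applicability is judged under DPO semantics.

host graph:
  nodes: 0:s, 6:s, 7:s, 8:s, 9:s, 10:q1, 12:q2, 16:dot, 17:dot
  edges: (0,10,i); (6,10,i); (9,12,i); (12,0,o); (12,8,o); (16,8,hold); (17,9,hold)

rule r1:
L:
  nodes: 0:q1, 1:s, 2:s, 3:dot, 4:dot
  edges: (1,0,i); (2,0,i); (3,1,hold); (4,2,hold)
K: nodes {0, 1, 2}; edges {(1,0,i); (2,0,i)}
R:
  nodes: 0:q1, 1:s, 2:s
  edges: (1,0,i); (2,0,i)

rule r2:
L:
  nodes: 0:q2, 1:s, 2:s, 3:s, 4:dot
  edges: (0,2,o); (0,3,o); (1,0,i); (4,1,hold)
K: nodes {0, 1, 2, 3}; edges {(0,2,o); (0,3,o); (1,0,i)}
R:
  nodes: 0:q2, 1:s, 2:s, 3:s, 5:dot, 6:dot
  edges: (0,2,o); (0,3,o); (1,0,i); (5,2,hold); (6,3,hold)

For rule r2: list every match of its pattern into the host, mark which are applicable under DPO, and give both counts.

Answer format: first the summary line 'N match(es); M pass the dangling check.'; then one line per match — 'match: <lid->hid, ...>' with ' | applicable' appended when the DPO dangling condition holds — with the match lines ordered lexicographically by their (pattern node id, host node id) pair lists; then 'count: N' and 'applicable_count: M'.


2 match(es); 2 pass the dangling check.
match: 0->12, 1->9, 2->0, 3->8, 4->17 | applicable
match: 0->12, 1->9, 2->8, 3->0, 4->17 | applicable
count: 2
applicable_count: 2


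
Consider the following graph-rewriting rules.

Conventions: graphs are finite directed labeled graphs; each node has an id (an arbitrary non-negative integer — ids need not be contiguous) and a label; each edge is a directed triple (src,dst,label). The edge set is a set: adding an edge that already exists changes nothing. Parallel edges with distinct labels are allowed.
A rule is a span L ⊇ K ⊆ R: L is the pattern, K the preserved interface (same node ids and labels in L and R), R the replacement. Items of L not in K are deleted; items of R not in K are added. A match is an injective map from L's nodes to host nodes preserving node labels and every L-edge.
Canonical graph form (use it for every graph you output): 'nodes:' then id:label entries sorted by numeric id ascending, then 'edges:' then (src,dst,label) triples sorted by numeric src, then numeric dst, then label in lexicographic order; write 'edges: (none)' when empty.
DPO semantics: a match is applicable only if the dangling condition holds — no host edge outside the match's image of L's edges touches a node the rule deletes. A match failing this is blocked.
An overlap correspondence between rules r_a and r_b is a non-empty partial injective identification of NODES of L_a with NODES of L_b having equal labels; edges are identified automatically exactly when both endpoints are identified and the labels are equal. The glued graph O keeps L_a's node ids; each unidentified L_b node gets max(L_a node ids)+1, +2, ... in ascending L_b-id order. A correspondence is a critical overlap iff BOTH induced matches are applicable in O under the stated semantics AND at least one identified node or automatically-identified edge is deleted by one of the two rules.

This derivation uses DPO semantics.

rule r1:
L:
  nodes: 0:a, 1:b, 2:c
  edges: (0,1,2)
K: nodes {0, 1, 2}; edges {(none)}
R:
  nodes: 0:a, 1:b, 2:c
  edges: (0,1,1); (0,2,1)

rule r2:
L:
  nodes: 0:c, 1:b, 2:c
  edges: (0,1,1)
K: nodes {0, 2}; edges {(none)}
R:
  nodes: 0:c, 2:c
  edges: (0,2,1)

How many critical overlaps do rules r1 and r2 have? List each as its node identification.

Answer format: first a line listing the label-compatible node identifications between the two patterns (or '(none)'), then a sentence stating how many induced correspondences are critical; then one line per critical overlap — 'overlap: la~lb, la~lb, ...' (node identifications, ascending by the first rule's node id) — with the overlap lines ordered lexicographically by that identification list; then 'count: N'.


label-compatible node identifications between L(r1) and L(r2): 1~1, 2~0, 2~2
0 of the induced correspondences are critical overlaps of r1 and r2.
count: 0


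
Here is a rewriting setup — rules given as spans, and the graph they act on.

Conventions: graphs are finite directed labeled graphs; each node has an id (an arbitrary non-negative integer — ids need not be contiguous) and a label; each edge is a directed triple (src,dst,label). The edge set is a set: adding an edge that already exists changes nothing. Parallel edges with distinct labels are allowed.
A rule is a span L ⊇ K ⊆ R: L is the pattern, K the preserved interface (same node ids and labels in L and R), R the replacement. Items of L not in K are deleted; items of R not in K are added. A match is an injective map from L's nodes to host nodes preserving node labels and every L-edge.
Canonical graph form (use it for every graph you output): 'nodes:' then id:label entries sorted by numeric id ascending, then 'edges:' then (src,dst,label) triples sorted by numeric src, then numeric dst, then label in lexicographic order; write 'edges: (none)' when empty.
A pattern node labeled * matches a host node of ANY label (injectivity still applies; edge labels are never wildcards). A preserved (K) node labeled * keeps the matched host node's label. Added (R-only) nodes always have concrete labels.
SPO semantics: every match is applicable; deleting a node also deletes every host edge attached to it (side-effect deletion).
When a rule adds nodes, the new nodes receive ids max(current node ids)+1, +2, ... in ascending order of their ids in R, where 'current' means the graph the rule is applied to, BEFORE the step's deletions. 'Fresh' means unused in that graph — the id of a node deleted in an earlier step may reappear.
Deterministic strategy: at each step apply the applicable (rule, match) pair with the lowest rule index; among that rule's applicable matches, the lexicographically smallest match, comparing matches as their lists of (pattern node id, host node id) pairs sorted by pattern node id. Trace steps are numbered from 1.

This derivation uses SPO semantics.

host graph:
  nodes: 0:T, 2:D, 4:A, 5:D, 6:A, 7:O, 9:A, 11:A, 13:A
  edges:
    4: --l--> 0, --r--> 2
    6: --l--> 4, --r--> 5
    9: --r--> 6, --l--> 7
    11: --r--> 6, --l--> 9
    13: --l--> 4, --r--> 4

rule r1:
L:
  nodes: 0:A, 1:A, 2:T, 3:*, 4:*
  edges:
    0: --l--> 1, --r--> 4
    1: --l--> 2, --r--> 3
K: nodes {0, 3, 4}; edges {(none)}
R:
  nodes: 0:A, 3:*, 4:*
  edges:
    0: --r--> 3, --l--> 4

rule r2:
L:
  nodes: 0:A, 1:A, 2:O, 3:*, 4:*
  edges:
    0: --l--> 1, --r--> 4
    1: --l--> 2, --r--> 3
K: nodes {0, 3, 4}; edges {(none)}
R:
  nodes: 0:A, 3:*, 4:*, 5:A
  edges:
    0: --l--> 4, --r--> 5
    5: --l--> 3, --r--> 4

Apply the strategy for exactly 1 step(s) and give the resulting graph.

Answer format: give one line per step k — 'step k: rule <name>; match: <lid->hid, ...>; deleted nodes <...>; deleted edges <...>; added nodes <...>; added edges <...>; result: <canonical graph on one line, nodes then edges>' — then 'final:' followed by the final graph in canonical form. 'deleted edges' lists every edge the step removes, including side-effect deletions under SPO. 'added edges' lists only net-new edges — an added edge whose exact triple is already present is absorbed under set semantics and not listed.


step 1: rule r1; match: 0->6, 1->4, 2->0, 3->2, 4->5; deleted nodes 0, 4; deleted edges (4,0,l); (4,2,r); (6,4,l); (6,5,r); (13,4,l); (13,4,r); added nodes (none); added edges (6,2,r); (6,5,l); result: nodes: 2:D, 5:D, 6:A, 7:O, 9:A, 11:A, 13:A edges: (6,2,r); (6,5,l); (9,6,r); (9,7,l); (11,6,r); (11,9,l)
final:
nodes: 2:D, 5:D, 6:A, 7:O, 9:A, 11:A, 13:A
edges: (6,2,r); (6,5,l); (9,6,r); (9,7,l); (11,6,r); (11,9,l)


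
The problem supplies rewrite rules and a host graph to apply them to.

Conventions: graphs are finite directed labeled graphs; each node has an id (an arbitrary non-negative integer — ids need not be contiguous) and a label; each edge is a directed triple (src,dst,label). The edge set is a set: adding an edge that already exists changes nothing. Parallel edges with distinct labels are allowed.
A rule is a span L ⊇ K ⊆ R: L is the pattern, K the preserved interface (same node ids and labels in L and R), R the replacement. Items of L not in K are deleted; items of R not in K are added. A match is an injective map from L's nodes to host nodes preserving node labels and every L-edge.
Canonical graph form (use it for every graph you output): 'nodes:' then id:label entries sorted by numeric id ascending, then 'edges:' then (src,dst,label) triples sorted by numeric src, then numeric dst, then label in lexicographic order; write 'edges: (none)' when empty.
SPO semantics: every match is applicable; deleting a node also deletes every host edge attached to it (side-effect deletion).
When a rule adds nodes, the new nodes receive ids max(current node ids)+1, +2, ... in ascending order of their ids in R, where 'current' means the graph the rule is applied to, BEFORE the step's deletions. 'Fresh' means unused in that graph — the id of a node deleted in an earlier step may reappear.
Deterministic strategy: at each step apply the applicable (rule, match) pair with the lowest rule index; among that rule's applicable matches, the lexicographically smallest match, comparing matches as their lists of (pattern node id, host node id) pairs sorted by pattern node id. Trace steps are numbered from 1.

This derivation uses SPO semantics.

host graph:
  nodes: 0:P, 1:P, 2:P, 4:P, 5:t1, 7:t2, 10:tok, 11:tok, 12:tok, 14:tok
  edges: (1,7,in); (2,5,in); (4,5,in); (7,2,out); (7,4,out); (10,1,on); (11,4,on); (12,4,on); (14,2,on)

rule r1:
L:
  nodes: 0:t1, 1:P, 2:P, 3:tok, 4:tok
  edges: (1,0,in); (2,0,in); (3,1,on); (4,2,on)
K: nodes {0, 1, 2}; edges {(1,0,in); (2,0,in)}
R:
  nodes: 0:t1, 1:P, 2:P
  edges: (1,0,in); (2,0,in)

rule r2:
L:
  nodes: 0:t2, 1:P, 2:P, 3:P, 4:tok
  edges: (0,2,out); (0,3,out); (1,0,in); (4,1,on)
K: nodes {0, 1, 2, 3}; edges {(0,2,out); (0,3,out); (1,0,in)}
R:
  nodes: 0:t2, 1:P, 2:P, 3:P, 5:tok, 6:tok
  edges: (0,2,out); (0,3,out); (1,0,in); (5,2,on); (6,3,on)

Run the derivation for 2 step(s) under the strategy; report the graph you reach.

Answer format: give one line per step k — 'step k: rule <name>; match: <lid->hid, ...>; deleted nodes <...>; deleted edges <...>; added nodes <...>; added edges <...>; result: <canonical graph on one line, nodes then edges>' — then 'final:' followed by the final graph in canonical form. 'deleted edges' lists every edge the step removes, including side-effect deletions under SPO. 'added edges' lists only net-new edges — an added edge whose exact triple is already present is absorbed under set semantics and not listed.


step 1: rule r1; match: 0->5, 1->2, 2->4, 3->14, 4->11; deleted nodes 11, 14; deleted edges (11,4,on); (14,2,on); added nodes (none); added edges (none); result: nodes: 0:P, 1:P, 2:P, 4:P, 5:t1, 7:t2, 10:tok, 12:tok edges: (1,7,in); (2,5,in); (4,5,in); (7,2,out); (7,4,out); (10,1,on); (12,4,on)
step 2: rule r2; match: 0->7, 1->1, 2->2, 3->4, 4->10; deleted nodes 10; deleted edges (10,1,on); added nodes 13, 14; added edges (13,2,on); (14,4,on); result: nodes: 0:P, 1:P, 2:P, 4:P, 5:t1, 7:t2, 12:tok, 13:tok, 14:tok edges: (1,7,in); (2,5,in); (4,5,in); (7,2,out); (7,4,out); (12,4,on); (13,2,on); (14,4,on)
final:
nodes: 0:P, 1:P, 2:P, 4:P, 5:t1, 7:t2, 12:tok, 13:tok, 14:tok
edges: (1,7,in); (2,5,in); (4,5,in); (7,2,out); (7,4,out); (12,4,on); (13,2,on); (14,4,on)


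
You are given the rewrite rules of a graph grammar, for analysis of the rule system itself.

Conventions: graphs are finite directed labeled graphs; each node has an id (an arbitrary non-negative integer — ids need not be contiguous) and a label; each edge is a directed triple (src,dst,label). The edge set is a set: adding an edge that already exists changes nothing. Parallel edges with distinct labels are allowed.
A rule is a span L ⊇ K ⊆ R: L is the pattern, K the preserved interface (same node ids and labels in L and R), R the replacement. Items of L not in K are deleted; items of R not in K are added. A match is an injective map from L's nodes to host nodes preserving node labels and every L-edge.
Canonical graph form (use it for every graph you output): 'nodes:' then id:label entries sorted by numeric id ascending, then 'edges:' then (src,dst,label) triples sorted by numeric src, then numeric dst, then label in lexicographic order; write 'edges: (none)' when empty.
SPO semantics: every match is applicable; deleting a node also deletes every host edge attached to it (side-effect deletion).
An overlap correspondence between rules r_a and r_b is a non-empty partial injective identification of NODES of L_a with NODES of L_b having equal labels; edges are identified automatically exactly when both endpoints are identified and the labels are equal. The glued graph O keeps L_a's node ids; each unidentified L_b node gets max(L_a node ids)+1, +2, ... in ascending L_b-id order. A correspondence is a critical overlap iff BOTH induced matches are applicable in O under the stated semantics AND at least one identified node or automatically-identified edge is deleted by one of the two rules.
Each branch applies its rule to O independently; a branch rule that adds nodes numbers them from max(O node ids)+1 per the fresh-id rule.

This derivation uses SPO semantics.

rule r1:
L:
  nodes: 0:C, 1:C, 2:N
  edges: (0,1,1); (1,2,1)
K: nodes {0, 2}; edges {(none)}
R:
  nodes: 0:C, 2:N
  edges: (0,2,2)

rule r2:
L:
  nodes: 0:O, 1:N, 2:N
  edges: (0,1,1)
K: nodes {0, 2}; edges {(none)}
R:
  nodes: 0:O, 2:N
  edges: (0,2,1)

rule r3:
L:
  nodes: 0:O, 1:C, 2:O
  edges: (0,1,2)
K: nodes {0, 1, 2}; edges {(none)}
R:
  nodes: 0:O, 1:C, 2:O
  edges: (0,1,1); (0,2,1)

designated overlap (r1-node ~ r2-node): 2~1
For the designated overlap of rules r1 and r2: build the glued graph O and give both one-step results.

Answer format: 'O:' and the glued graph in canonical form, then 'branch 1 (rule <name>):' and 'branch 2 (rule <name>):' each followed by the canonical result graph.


O:
nodes: 0:C, 1:C, 2:N, 3:O, 4:N
edges: (0,1,1); (1,2,1); (3,2,1)
branch 1 (rule r1):
nodes: 0:C, 2:N, 3:O, 4:N
edges: (0,2,2); (3,2,1)
branch 2 (rule r2):
nodes: 0:C, 1:C, 3:O, 4:N
edges: (0,1,1); (3,4,1)


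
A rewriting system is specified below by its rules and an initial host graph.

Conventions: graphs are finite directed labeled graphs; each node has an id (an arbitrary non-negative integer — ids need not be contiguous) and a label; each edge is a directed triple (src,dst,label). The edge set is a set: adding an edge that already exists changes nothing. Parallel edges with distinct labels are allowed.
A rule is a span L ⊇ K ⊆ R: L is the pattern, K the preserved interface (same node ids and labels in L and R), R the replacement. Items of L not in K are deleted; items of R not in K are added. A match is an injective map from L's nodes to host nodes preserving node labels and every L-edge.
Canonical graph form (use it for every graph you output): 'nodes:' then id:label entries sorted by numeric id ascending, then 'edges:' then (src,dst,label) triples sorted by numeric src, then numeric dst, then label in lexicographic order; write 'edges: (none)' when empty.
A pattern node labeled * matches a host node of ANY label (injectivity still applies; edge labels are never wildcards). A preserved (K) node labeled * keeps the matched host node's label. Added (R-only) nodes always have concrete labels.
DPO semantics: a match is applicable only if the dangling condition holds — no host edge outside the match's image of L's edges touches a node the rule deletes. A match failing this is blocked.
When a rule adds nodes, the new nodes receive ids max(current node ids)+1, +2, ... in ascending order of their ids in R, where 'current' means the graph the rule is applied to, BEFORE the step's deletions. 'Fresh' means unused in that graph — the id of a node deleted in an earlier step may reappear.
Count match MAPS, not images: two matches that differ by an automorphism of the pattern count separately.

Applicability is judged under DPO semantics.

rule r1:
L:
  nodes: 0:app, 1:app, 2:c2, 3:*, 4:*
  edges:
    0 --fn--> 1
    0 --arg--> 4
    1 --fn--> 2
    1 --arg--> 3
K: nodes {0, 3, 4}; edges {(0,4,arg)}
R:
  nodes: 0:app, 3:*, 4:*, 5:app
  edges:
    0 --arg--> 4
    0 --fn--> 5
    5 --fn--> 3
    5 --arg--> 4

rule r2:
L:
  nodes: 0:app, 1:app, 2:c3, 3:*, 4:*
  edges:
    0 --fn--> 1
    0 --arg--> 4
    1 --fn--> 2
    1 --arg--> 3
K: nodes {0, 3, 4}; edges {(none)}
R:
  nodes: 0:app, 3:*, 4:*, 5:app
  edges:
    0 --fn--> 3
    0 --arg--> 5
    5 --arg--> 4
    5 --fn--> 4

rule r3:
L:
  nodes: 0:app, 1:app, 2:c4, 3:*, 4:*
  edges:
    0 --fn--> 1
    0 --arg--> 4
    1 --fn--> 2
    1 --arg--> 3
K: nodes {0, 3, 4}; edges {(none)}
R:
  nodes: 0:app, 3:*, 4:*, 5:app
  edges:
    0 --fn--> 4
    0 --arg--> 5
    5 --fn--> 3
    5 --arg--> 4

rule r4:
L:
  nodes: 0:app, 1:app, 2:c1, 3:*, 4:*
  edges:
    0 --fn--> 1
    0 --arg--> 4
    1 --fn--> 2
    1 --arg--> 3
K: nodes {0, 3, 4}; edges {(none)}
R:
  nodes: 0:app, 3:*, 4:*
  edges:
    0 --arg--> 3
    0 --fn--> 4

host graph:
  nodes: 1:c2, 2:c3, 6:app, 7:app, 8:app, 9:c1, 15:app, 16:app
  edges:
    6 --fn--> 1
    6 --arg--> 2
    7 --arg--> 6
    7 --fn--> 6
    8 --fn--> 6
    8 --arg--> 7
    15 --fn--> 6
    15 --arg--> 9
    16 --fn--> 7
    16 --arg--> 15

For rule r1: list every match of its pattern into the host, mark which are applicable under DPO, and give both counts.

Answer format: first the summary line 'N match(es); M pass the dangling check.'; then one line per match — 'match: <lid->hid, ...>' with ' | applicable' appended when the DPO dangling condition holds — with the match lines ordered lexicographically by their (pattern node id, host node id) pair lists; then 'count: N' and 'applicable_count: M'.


2 match(es); 0 pass the dangling check.
match: 0->8, 1->6, 2->1, 3->2, 4->7
match: 0->15, 1->6, 2->1, 3->2, 4->9
count: 2
applicable_count: 0


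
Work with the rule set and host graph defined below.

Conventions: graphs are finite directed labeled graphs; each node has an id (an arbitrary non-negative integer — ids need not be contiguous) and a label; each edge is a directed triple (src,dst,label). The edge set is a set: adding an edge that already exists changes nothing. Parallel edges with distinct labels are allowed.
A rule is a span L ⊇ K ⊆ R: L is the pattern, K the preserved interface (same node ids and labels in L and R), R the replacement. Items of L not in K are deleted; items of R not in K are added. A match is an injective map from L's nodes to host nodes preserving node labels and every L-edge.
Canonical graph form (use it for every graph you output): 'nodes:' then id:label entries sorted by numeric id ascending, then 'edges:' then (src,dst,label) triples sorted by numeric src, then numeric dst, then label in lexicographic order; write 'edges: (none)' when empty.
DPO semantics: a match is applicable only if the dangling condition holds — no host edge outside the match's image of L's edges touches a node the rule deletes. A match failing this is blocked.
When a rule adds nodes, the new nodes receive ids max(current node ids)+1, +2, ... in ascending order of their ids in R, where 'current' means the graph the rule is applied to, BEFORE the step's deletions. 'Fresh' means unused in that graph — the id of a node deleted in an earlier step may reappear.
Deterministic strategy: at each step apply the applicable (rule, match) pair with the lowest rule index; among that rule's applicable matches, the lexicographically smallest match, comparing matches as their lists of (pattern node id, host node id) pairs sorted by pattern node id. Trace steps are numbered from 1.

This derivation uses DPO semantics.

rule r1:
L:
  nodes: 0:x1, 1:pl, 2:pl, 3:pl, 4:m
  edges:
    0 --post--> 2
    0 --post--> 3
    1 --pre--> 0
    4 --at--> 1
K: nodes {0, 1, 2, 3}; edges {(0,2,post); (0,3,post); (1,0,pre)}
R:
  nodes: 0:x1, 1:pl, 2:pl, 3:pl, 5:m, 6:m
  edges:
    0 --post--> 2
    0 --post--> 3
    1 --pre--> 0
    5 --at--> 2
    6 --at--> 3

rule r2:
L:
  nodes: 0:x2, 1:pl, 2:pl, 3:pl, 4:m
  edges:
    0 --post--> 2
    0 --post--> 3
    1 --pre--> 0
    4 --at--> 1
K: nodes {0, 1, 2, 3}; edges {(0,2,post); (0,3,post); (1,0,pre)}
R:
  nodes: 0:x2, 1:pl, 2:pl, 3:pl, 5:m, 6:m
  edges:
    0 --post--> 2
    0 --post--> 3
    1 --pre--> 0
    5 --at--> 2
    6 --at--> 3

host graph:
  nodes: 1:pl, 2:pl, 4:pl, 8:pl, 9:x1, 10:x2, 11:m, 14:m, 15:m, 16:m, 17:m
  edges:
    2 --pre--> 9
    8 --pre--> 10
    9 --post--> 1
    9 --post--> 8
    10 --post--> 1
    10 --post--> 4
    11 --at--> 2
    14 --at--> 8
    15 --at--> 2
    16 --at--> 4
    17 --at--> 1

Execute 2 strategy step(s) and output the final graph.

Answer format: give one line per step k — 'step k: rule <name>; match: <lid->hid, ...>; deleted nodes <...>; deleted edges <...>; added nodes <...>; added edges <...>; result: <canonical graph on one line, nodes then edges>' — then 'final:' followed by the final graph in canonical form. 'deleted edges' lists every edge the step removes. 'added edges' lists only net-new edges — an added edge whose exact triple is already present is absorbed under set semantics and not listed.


step 1: rule r1; match: 0->9, 1->2, 2->1, 3->8, 4->11; deleted nodes 11; deleted edges (11,2,at); added nodes 18, 19; added edges (18,1,at); (19,8,at); result: nodes: 1:pl, 2:pl, 4:pl, 8:pl, 9:x1, 10:x2, 14:m, 15:m, 16:m, 17:m, 18:m, 19:m edges: (2,9,pre); (8,10,pre); (9,1,post); (9,8,post); (10,1,post); (10,4,post); (14,8,at); (15,2,at); (16,4,at); (17,1,at); (18,1,at); (19,8,at)
step 2: rule r1; match: 0->9, 1->2, 2->1, 3->8, 4->15; deleted nodes 15; deleted edges (15,2,at); added nodes 20, 21; added edges (20,1,at); (21,8,at); result: nodes: 1:pl, 2:pl, 4:pl, 8:pl, 9:x1, 10:x2, 14:m, 16:m, 17:m, 18:m, 19:m, 20:m, 21:m edges: (2,9,pre); (8,10,pre); (9,1,post); (9,8,post); (10,1,post); (10,4,post); (14,8,at); (16,4,at); (17,1,at); (18,1,at); (19,8,at); (20,1,at); (21,8,at)
final:
nodes: 1:pl, 2:pl, 4:pl, 8:pl, 9:x1, 10:x2, 14:m, 16:m, 17:m, 18:m, 19:m, 20:m, 21:m
edges: (2,9,pre); (8,10,pre); (9,1,post); (9,8,post); (10,1,post); (10,4,post); (14,8,at); (16,4,at); (17,1,at); (18,1,at); (19,8,at); (20,1,at); (21,8,at)


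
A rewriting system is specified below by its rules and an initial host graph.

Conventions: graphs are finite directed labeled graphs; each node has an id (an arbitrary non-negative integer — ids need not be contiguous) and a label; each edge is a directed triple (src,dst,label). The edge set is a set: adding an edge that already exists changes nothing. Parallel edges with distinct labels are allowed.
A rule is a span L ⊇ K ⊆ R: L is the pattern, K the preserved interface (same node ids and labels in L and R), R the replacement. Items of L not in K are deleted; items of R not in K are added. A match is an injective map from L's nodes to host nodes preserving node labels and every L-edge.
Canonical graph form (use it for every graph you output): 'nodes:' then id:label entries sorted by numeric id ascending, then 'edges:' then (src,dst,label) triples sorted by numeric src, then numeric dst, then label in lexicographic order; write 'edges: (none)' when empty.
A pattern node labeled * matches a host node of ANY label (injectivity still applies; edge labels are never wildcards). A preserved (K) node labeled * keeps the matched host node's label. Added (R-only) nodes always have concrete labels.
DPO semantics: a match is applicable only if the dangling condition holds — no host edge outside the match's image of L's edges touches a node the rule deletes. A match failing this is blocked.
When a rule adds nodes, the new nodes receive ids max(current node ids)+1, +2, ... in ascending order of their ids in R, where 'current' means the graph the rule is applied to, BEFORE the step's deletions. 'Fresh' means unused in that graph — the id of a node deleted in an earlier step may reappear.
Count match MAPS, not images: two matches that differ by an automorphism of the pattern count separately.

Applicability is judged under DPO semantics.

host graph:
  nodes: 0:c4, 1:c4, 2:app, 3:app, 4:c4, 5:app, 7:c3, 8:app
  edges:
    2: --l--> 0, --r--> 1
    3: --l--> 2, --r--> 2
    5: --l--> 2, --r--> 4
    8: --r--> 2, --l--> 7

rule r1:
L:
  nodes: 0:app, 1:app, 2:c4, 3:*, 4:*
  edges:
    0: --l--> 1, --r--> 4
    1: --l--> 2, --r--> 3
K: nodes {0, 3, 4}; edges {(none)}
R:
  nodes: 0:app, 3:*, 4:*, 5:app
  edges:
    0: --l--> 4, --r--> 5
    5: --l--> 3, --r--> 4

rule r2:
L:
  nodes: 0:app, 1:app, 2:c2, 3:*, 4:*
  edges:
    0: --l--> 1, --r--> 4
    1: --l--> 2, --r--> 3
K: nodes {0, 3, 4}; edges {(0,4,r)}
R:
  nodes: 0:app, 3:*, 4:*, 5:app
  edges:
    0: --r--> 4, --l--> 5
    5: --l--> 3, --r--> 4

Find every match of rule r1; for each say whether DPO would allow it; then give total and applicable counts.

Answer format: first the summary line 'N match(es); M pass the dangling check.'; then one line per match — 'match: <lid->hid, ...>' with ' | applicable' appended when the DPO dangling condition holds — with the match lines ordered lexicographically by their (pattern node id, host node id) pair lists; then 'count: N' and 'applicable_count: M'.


1 match(es); 0 pass the dangling check.
match: 0->5, 1->2, 2->0, 3->1, 4->4
count: 1
applicable_count: 0


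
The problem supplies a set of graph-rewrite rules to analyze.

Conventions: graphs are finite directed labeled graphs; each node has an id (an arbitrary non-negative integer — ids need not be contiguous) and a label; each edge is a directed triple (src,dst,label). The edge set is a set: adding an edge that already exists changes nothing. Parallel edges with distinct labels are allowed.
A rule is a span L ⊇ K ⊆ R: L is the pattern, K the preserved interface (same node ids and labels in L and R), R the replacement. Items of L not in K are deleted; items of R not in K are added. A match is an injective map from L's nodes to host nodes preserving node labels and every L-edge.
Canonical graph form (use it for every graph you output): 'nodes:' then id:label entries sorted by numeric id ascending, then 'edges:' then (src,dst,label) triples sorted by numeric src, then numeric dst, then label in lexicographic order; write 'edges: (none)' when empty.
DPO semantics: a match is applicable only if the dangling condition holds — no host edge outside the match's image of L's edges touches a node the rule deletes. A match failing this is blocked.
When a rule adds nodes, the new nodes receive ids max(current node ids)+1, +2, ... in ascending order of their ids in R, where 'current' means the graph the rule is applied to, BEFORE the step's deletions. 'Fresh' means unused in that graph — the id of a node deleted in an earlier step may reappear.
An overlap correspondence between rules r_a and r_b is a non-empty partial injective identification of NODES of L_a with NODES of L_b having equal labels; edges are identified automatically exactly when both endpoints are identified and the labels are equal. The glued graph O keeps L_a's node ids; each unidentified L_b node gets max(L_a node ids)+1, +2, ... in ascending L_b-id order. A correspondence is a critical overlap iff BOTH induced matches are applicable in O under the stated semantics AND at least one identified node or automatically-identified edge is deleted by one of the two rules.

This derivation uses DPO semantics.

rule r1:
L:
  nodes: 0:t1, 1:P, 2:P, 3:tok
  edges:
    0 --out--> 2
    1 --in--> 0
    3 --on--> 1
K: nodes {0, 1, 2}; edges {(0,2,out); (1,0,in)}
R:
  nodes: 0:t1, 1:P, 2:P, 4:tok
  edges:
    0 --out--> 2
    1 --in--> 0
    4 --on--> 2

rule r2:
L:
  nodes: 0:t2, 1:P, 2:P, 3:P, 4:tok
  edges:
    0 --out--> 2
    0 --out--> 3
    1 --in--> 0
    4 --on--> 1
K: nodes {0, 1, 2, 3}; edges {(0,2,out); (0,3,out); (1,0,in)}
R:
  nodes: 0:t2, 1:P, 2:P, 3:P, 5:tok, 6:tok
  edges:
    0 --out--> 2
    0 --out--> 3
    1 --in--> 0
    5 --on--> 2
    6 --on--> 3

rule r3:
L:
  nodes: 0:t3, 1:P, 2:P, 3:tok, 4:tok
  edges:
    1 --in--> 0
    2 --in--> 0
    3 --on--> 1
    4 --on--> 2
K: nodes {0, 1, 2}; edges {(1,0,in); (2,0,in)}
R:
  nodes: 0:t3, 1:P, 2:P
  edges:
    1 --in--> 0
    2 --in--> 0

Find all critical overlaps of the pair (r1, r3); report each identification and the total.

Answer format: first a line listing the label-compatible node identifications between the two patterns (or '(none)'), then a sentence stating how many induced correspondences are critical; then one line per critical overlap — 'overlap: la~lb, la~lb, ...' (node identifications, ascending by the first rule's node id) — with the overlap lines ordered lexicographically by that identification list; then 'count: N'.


label-compatible node identifications between L(r1) and L(r3): 1~1, 1~2, 2~1, 2~2, 3~3, 3~4
4 of the induced correspondences are critical overlaps of r1 and r3.
overlap: 1~1, 2~2, 3~3
overlap: 1~1, 3~3
overlap: 1~2, 2~1, 3~4
overlap: 1~2, 3~4
count: 4


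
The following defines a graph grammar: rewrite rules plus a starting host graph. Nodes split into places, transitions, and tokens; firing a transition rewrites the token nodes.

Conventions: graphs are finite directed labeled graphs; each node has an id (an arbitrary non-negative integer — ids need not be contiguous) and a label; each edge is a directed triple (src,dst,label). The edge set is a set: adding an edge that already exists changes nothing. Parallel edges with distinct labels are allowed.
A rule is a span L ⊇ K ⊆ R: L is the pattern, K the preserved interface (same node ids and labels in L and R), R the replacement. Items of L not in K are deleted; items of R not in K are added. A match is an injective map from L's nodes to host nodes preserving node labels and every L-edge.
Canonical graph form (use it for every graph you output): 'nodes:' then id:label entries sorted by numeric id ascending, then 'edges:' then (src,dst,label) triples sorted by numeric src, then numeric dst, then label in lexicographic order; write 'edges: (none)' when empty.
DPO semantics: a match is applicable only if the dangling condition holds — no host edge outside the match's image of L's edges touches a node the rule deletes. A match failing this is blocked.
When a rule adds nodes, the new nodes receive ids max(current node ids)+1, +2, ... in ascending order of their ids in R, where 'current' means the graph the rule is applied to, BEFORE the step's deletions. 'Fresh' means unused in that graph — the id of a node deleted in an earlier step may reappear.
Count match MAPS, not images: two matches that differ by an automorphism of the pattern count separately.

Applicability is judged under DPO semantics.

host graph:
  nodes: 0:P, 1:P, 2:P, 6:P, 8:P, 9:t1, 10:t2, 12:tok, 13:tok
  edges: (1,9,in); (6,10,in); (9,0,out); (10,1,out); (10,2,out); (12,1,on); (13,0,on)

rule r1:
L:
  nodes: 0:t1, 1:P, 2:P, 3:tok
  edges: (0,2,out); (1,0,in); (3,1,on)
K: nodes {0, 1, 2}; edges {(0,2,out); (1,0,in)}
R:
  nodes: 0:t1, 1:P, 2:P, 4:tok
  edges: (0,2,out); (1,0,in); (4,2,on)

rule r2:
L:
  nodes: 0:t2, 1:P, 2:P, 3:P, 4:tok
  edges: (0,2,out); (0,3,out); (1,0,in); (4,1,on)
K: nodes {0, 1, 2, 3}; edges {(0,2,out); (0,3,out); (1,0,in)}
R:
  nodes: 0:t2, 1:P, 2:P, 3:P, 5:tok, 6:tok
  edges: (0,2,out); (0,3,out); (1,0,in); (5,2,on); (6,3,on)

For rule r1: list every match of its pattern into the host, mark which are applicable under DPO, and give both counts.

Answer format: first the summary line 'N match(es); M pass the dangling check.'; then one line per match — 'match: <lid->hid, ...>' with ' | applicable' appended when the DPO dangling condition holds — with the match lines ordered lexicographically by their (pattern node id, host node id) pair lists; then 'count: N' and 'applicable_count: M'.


1 match(es); 1 pass the dangling check.
match: 0->9, 1->1, 2->0, 3->12 | applicable
count: 1
applicable_count: 1
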